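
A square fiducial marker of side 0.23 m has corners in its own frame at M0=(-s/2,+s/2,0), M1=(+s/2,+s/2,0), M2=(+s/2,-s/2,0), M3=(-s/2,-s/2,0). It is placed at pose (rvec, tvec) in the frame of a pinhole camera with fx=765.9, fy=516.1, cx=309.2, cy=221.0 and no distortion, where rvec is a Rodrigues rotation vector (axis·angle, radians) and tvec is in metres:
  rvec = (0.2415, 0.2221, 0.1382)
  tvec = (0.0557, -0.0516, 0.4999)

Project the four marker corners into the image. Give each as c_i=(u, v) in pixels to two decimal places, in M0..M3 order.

Intrinsics K: fx=765.9, fy=516.1, cx=309.2, cy=221.0
Marker side s = 0.23 m; corners in marker frame (Z=0):
  M0 = (-0.1150, +0.1150, 0)
  M1 = (+0.1150, +0.1150, 0)
  M2 = (+0.1150, -0.1150, 0)
  M3 = (-0.1150, -0.1150, 0)
rvec = (0.2415, 0.2221, 0.1382), |rvec| = θ = 0.35602 rad = 20.398°
Rodrigues: sinθ=0.34855, 1−cosθ=0.06271; R = I + sinθ·[k]× + (1−cosθ)·[k]×²:
    [+0.96615 -0.10876 +0.23395]
    [+0.16184 +0.96170 -0.22124]
    [-0.20093 +0.25162 +0.94674]
t = (0.0557, -0.0516, 0.4999) m
M0: Pc = R·M0+t = (-0.06791, +0.04038, +0.55194); u = 765.9·(-0.06791)/0.55194 + 309.2 = 214.9588, v = 516.1·(+0.04038)/0.55194 + 221.0 = 258.7615
M1: Pc = R·M1+t = (+0.15430, +0.07761, +0.50573); u = 765.9·(+0.15430)/0.50573 + 309.2 = 542.8777, v = 516.1·(+0.07761)/0.50573 + 221.0 = 300.1976
M2: Pc = R·M2+t = (+0.17931, -0.14358, +0.44786); u = 765.9·(+0.17931)/0.44786 + 309.2 = 615.8531, v = 516.1·(-0.14358)/0.44786 + 221.0 = 55.5374
M3: Pc = R·M3+t = (-0.04290, -0.18081, +0.49407); u = 765.9·(-0.04290)/0.49407 + 309.2 = 242.6985, v = 516.1·(-0.18081)/0.49407 + 221.0 = 32.1321

c0=(214.96, 258.76) c1=(542.88, 300.20) c2=(615.85, 55.54) c3=(242.70, 32.13)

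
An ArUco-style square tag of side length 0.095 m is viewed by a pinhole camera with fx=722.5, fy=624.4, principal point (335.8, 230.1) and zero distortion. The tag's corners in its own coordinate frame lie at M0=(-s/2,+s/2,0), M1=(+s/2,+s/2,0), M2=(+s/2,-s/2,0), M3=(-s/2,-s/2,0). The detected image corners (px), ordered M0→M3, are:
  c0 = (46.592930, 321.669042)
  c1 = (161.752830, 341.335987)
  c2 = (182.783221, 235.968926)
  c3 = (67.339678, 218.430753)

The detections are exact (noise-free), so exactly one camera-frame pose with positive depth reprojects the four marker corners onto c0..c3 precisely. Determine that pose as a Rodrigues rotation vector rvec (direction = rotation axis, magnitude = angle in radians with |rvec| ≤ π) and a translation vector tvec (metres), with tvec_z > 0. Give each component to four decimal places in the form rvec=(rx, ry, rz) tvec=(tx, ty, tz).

Intrinsics K: fx=722.5, fy=624.4, cx=335.8, cy=230.1
Marker side s = 0.095 m; corners in marker frame (Z=0):
  M0 = (-0.0475, +0.0475, 0)
  M1 = (+0.0475, +0.0475, 0)
  M2 = (+0.0475, -0.0475, 0)
  M3 = (-0.0475, -0.0475, 0)
Detected image corners:
  c0 = (46.592930, 321.669042) px
  c1 = (161.752830, 341.335987) px
  c2 = (182.783221, 235.968926) px
  c3 = (67.339678, 218.430753) px
Planar DLT: solve 8×8 A·h = b for H (H[2,2]=1):
  H  [+1189.33711 -221.31089 +114.04127]
  H  [+136.42327 +1094.28479 +279.22600]
  H  [-0.21259 -0.01262 +1.00000]
B = K⁻¹H; ‖b₁‖=1.782733, ‖b₂‖=1.782733; λ = 2/(‖b₁‖+‖b₂‖) = 0.560936, sign → tz>0 ⇒ λ=+0.560936
r₁ = λ·B[:,0] = (+0.97880,+0.16650,-0.11925); r₂ = λ·B[:,1] = (-0.16853,+0.98567,-0.00708)
r₃ = r₁×r₂ = (+0.11636,+0.02703,+0.99284); SVD([r₁ r₂ r₃]) → R = UVᵀ:
  R  [+0.97880 -0.16853 +0.11636]
  R  [+0.16650 +0.98567 +0.02703]
  R  [-0.11925 -0.00708 +0.99284]
t = (-0.17217, +0.04413, +0.56094) m
tr R = 2.957314; θ = arccos((tr R − 1)/2) = 0.206975 rad = 11.859°
axis k = ((R−Rᵀ)₃₂, (R−Rᵀ)₁₃, (R−Rᵀ)₂₁) / (2 sinθ) = (-0.082976, +0.573254, +0.815165)
rvec = θ·k = (-0.017174, +0.118649, +0.168719)

rvec=(-0.0172, 0.1186, 0.1687) tvec=(-0.1722, 0.0441, 0.5609)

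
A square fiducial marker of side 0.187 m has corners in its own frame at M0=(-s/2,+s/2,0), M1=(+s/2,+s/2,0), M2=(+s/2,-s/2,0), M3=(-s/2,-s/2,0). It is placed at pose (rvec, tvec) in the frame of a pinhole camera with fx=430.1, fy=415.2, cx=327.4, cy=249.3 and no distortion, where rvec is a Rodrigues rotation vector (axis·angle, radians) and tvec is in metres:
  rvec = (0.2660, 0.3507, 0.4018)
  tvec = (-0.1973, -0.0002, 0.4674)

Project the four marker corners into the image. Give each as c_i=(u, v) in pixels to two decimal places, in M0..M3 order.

c0=(73.38, 283.54) c1=(192.43, 357.14) c2=(237.98, 205.37) c3=(98.49, 139.34)

Intrinsics K: fx=430.1, fy=415.2, cx=327.4, cy=249.3
Marker side s = 0.187 m; corners in marker frame (Z=0):
  M0 = (-0.0935, +0.0935, 0)
  M1 = (+0.0935, +0.0935, 0)
  M2 = (+0.0935, -0.0935, 0)
  M3 = (-0.0935, -0.0935, 0)
rvec = (0.2660, 0.3507, 0.4018), |rvec| = θ = 0.59598 rad = 34.147°
Rodrigues: sinθ=0.56132, 1−cosθ=0.17240; R = I + sinθ·[k]× + (1−cosθ)·[k]×²:
    [+0.86194 -0.33315 +0.38218]
    [+0.42371 +0.88730 -0.18214]
    [-0.27843 +0.31893 +0.90596]
t = (-0.1973, -0.0002, 0.4674) m
M0: Pc = R·M0+t = (-0.30904, +0.04315, +0.52325); u = 430.1·(-0.30904)/0.52325 + 327.4 = 73.3758, v = 415.2·(+0.04315)/0.52325 + 249.3 = 283.5356
M1: Pc = R·M1+t = (-0.14786, +0.12238, +0.47119); u = 430.1·(-0.14786)/0.47119 + 327.4 = 192.4347, v = 415.2·(+0.12238)/0.47119 + 249.3 = 357.1381
M2: Pc = R·M2+t = (-0.08556, -0.04355, +0.41155); u = 430.1·(-0.08556)/0.41155 + 327.4 = 237.9846, v = 415.2·(-0.04355)/0.41155 + 249.3 = 205.3684
M3: Pc = R·M3+t = (-0.24674, -0.12278, +0.46361); u = 430.1·(-0.24674)/0.46361 + 327.4 = 98.4946, v = 415.2·(-0.12278)/0.46361 + 249.3 = 139.3421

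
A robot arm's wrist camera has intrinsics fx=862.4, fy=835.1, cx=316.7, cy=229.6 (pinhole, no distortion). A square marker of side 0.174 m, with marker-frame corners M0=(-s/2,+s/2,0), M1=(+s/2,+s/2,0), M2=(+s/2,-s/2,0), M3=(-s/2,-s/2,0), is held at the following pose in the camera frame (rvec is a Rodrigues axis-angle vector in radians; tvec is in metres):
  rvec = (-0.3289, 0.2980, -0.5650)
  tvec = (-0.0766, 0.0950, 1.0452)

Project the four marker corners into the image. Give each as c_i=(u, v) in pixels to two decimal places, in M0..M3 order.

Intrinsics K: fx=862.4, fy=835.1, cx=316.7, cy=229.6
Marker side s = 0.174 m; corners in marker frame (Z=0):
  M0 = (-0.0870, +0.0870, 0)
  M1 = (+0.0870, +0.0870, 0)
  M2 = (+0.0870, -0.0870, 0)
  M3 = (-0.0870, -0.0870, 0)
rvec = (-0.3289, 0.2980, -0.5650), |rvec| = θ = 0.71847 rad = 41.166°
Rodrigues: sinθ=0.65824, 1−cosθ=0.24719; R = I + sinθ·[k]× + (1−cosθ)·[k]×²:
    [+0.80461 +0.47070 +0.36200]
    [-0.56456 +0.79534 +0.22070]
    [-0.18403 -0.38195 +0.90567]
t = (-0.0766, 0.0950, 1.0452) m
M0: Pc = R·M0+t = (-0.10565, +0.21331, +1.02798); u = 862.4·(-0.10565)/1.02798 + 316.7 = 228.0669, v = 835.1·(+0.21331)/1.02798 + 229.6 = 402.8875
M1: Pc = R·M1+t = (+0.03435, +0.11508, +0.99596); u = 862.4·(+0.03435)/0.99596 + 316.7 = 346.4452, v = 835.1·(+0.11508)/0.99596 + 229.6 = 326.0908
M2: Pc = R·M2+t = (-0.04755, -0.02331, +1.06242); u = 862.4·(-0.04755)/1.06242 + 316.7 = 278.1027, v = 835.1·(-0.02331)/1.06242 + 229.6 = 211.2765
M3: Pc = R·M3+t = (-0.18755, +0.07492, +1.09444); u = 862.4·(-0.18755)/1.09444 + 316.7 = 168.9124, v = 835.1·(+0.07492)/1.09444 + 229.6 = 286.7690

c0=(228.07, 402.89) c1=(346.45, 326.09) c2=(278.10, 211.28) c3=(168.91, 286.77)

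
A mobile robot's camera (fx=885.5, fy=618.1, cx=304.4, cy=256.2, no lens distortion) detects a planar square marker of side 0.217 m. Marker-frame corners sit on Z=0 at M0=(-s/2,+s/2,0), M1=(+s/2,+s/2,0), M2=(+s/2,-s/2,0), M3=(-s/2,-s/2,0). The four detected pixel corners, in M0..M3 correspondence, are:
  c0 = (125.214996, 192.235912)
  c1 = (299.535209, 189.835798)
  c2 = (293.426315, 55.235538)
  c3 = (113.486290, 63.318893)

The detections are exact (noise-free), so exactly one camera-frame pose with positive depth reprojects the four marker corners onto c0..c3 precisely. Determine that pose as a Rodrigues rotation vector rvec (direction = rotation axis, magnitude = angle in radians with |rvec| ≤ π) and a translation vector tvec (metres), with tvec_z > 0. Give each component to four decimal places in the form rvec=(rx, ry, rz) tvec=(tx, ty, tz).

Intrinsics K: fx=885.5, fy=618.1, cx=304.4, cy=256.2
Marker side s = 0.217 m; corners in marker frame (Z=0):
  M0 = (-0.1085, +0.1085, 0)
  M1 = (+0.1085, +0.1085, 0)
  M2 = (+0.1085, -0.1085, 0)
  M3 = (-0.1085, -0.1085, 0)
Detected image corners:
  c0 = (125.214996, 192.235912) px
  c1 = (299.535209, 189.835798) px
  c2 = (293.426315, 55.235538) px
  c3 = (113.486290, 63.318893) px
Planar DLT: solve 8×8 A·h = b for H (H[2,2]=1):
  H  [+776.01033 +73.78585 +206.14067]
  H  [-48.03542 +626.42144 +126.32568]
  H  [-0.19257 +0.15590 +1.00000]
B = K⁻¹H; ‖b₁‖=0.962024, ‖b₂‖=0.962024; λ = 2/(‖b₁‖+‖b₂‖) = 1.039475, sign → tz>0 ⇒ λ=+1.039475
r₁ = λ·B[:,0] = (+0.97976,+0.00219,-0.20017); r₂ = λ·B[:,1] = (+0.03091,+0.98630,+0.16206)
r₃ = r₁×r₂ = (+0.19778,-0.16496,+0.96627); SVD([r₁ r₂ r₃]) → R = UVᵀ:
  R  [+0.97976 +0.03091 +0.19778]
  R  [+0.00219 +0.98630 -0.16496]
  R  [-0.20017 +0.16206 +0.96627]
t = (-0.11535, -0.21841, +1.03948) m
tr R = 2.932320; θ = arccos((tr R − 1)/2) = 0.260892 rad = 14.948°
axis k = ((R−Rᵀ)₃₂, (R−Rᵀ)₁₃, (R−Rᵀ)₂₁) / (2 sinθ) = (+0.633905, +0.771405, -0.055669)
rvec = θ·k = (+0.165381, +0.201254, -0.014524)

rvec=(0.1654, 0.2013, -0.0145) tvec=(-0.1153, -0.2184, 1.0395)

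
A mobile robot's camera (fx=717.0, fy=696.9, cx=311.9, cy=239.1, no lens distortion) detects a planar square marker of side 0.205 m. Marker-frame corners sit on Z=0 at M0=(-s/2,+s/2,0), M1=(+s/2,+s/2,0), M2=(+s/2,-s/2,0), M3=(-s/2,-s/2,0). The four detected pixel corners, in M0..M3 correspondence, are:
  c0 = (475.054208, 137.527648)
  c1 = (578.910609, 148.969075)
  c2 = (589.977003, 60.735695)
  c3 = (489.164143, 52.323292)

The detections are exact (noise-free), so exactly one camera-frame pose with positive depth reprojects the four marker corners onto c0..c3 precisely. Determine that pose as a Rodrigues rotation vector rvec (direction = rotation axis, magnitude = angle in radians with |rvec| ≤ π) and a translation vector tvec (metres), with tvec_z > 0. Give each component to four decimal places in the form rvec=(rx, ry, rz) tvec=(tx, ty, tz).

rvec=(-0.2676, 0.2062, 0.1794) tvec=(0.4566, -0.2980, 1.4835)

Intrinsics K: fx=717.0, fy=696.9, cx=311.9, cy=239.1
Marker side s = 0.205 m; corners in marker frame (Z=0):
  M0 = (-0.1025, +0.1025, 0)
  M1 = (+0.1025, +0.1025, 0)
  M2 = (+0.1025, -0.1025, 0)
  M3 = (-0.1025, -0.1025, 0)
Detected image corners:
  c0 = (475.054208, 137.527648) px
  c1 = (578.910609, 148.969075) px
  c2 = (589.977003, 60.735695) px
  c3 = (489.164143, 52.323292) px
Planar DLT: solve 8×8 A·h = b for H (H[2,2]=1):
  H  [+418.20070 -148.83551 +532.58680]
  H  [+33.15246 +406.54902 +99.08410]
  H  [-0.15164 -0.16373 +1.00000]
B = K⁻¹H; ‖b₁‖=0.674104, ‖b₂‖=0.674104; λ = 2/(‖b₁‖+‖b₂‖) = 1.483451, sign → tz>0 ⇒ λ=+1.483451
r₁ = λ·B[:,0] = (+0.96310,+0.14775,-0.22496); r₂ = λ·B[:,1] = (-0.20228,+0.94873,-0.24289)
r₃ = r₁×r₂ = (+0.17754,+0.27943,+0.94361); SVD([r₁ r₂ r₃]) → R = UVᵀ:
  R  [+0.96310 -0.20228 +0.17754]
  R  [+0.14775 +0.94873 +0.27943]
  R  [-0.22496 -0.24289 +0.94361]
t = (+0.45659, -0.29804, +1.48345) m
tr R = 2.855442; θ = arccos((tr R − 1)/2) = 0.382536 rad = 21.918°
axis k = ((R−Rᵀ)₃₂, (R−Rᵀ)₁₃, (R−Rᵀ)₂₁) / (2 sinθ) = (-0.699644, +0.539136, +0.468861)
rvec = θ·k = (-0.267639, +0.206239, +0.179356)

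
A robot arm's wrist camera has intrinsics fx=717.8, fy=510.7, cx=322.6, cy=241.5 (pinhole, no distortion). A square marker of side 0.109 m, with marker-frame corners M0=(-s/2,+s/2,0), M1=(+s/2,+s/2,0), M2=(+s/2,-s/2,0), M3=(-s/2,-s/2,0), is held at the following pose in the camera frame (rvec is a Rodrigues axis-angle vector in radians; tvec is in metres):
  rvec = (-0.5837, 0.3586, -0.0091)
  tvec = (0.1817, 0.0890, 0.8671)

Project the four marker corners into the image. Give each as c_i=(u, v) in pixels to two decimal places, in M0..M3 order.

c0=(427.93, 325.38) c1=(522.08, 321.64) c2=(516.91, 263.29) c3=(429.03, 269.07)

Intrinsics K: fx=717.8, fy=510.7, cx=322.6, cy=241.5
Marker side s = 0.109 m; corners in marker frame (Z=0):
  M0 = (-0.0545, +0.0545, 0)
  M1 = (+0.0545, +0.0545, 0)
  M2 = (+0.0545, -0.0545, 0)
  M3 = (-0.0545, -0.0545, 0)
rvec = (-0.5837, 0.3586, -0.0091), |rvec| = θ = 0.68511 rad = 39.254°
Rodrigues: sinθ=0.63276, 1−cosθ=0.22565; R = I + sinθ·[k]× + (1−cosθ)·[k]×²:
    [+0.93814 -0.09222 +0.33375]
    [-0.10903 +0.83617 +0.53753]
    [-0.32864 -0.54067 +0.77439]
t = (0.1817, 0.0890, 0.8671) m
M0: Pc = R·M0+t = (+0.12555, +0.14051, +0.85554); u = 717.8·(+0.12555)/0.85554 + 322.6 = 427.9322, v = 510.7·(+0.14051)/0.85554 + 241.5 = 325.3766
M1: Pc = R·M1+t = (+0.22780, +0.12863, +0.81972); u = 717.8·(+0.22780)/0.81972 + 322.6 = 522.0780, v = 510.7·(+0.12863)/0.81972 + 241.5 = 321.6378
M2: Pc = R·M2+t = (+0.23785, +0.03749, +0.87866); u = 717.8·(+0.23785)/0.87866 + 322.6 = 516.9107, v = 510.7·(+0.03749)/0.87866 + 241.5 = 263.2883
M3: Pc = R·M3+t = (+0.13560, +0.04937, +0.91448); u = 717.8·(+0.13560)/0.91448 + 322.6 = 429.0345, v = 510.7·(+0.04937)/0.91448 + 241.5 = 269.0718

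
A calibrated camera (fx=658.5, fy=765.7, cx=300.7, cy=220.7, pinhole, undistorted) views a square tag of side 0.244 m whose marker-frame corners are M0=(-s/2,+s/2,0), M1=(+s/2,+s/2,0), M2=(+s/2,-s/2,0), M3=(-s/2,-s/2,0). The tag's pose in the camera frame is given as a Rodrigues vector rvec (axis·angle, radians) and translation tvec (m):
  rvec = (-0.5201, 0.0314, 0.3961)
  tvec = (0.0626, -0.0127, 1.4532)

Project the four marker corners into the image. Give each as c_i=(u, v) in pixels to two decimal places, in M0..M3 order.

Intrinsics K: fx=658.5, fy=765.7, cx=300.7, cy=220.7
Marker side s = 0.244 m; corners in marker frame (Z=0):
  M0 = (-0.1220, +0.1220, 0)
  M1 = (+0.1220, +0.1220, 0)
  M2 = (+0.1220, -0.1220, 0)
  M3 = (-0.1220, -0.1220, 0)
rvec = (-0.5201, 0.0314, 0.3961), |rvec| = θ = 0.65451 rad = 37.501°
Rodrigues: sinθ=0.60877, 1−cosθ=0.20665; R = I + sinθ·[k]× + (1−cosθ)·[k]×²:
    [+0.92384 -0.37630 -0.07018]
    [+0.36054 +0.79382 +0.48975]
    [-0.12859 -0.47775 +0.86903]
t = (0.0626, -0.0127, 1.4532) m
M0: Pc = R·M0+t = (-0.09602, +0.04016, +1.41060); u = 658.5·(-0.09602)/1.41060 + 300.7 = 255.8774, v = 765.7·(+0.04016)/1.41060 + 220.7 = 242.4997
M1: Pc = R·M1+t = (+0.12940, +0.12813, +1.37923); u = 658.5·(+0.12940)/1.37923 + 300.7 = 362.4809, v = 765.7·(+0.12813)/1.37923 + 220.7 = 291.8346
M2: Pc = R·M2+t = (+0.22122, -0.06556, +1.49580); u = 658.5·(+0.22122)/1.49580 + 300.7 = 398.0868, v = 765.7·(-0.06556)/1.49580 + 220.7 = 187.1397
M3: Pc = R·M3+t = (-0.00420, -0.15353, +1.52717); u = 658.5·(-0.00420)/1.52717 + 300.7 = 298.8890, v = 765.7·(-0.15353)/1.52717 + 220.7 = 143.7215

c0=(255.88, 242.50) c1=(362.48, 291.83) c2=(398.09, 187.14) c3=(298.89, 143.72)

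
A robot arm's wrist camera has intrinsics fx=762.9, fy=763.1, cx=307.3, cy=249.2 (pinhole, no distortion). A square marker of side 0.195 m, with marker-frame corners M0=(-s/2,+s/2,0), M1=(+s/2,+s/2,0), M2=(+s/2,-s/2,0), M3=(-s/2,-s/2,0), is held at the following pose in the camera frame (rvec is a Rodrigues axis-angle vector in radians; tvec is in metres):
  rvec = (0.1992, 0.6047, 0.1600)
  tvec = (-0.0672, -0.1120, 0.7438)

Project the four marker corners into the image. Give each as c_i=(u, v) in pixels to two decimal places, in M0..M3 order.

c0=(162.91, 214.07) c1=(310.58, 251.98) c2=(330.99, 36.38) c3=(171.90, 25.94)

Intrinsics K: fx=762.9, fy=763.1, cx=307.3, cy=249.2
Marker side s = 0.195 m; corners in marker frame (Z=0):
  M0 = (-0.0975, +0.0975, 0)
  M1 = (+0.0975, +0.0975, 0)
  M2 = (+0.0975, -0.0975, 0)
  M3 = (-0.0975, -0.0975, 0)
rvec = (0.1992, 0.6047, 0.1600), |rvec| = θ = 0.65646 rad = 37.613°
Rodrigues: sinθ=0.61032, 1−cosθ=0.20784; R = I + sinθ·[k]× + (1−cosθ)·[k]×²:
    [+0.81129 -0.09066 +0.57757]
    [+0.20685 +0.96852 -0.13853]
    [-0.54682 +0.23186 +0.80450]
t = (-0.0672, -0.1120, 0.7438) m
M0: Pc = R·M0+t = (-0.15514, -0.03774, +0.81972); u = 762.9·(-0.15514)/0.81972 + 307.3 = 162.9138, v = 763.1·(-0.03774)/0.81972 + 249.2 = 214.0691
M1: Pc = R·M1+t = (+0.00306, +0.00260, +0.71309); u = 762.9·(+0.00306)/0.71309 + 307.3 = 310.5760, v = 763.1·(+0.00260)/0.71309 + 249.2 = 251.9802
M2: Pc = R·M2+t = (+0.02074, -0.18626, +0.66788); u = 762.9·(+0.02074)/0.66788 + 307.3 = 330.9911, v = 763.1·(-0.18626)/0.66788 + 249.2 = 36.3815
M3: Pc = R·M3+t = (-0.13746, -0.22660, +0.77451); u = 762.9·(-0.13746)/0.77451 + 307.3 = 171.8982, v = 763.1·(-0.22660)/0.77451 + 249.2 = 25.9398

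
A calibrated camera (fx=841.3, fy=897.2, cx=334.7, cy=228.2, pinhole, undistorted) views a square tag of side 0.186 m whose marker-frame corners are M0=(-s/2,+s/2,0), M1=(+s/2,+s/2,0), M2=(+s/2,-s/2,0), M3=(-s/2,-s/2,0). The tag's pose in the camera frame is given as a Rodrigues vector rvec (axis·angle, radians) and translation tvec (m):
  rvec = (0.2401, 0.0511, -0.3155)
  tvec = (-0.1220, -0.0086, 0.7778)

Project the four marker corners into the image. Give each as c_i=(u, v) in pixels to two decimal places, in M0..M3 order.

Intrinsics K: fx=841.3, fy=897.2, cx=334.7, cy=228.2
Marker side s = 0.186 m; corners in marker frame (Z=0):
  M0 = (-0.0930, +0.0930, 0)
  M1 = (+0.0930, +0.0930, 0)
  M2 = (+0.0930, -0.0930, 0)
  M3 = (-0.0930, -0.0930, 0)
rvec = (0.2401, 0.0511, -0.3155), |rvec| = θ = 0.39975 rad = 22.904°
Rodrigues: sinθ=0.38919, 1−cosθ=0.07884; R = I + sinθ·[k]× + (1−cosθ)·[k]×²:
    [+0.94960 +0.31322 +0.01238]
    [-0.30111 +0.92245 -0.24171]
    [-0.08712 +0.22580 +0.97027]
t = (-0.1220, -0.0086, 0.7778) m
M0: Pc = R·M0+t = (-0.18118, +0.10519, +0.80690); u = 841.3·(-0.18118)/0.80690 + 334.7 = 145.7926, v = 897.2·(+0.10519)/0.80690 + 228.2 = 345.1624
M1: Pc = R·M1+t = (-0.00456, +0.04918, +0.79070); u = 841.3·(-0.00456)/0.79070 + 334.7 = 329.8504, v = 897.2·(+0.04918)/0.79070 + 228.2 = 284.0091
M2: Pc = R·M2+t = (-0.06282, -0.12239, +0.74870); u = 841.3·(-0.06282)/0.74870 + 334.7 = 264.1143, v = 897.2·(-0.12239)/0.74870 + 228.2 = 81.5332
M3: Pc = R·M3+t = (-0.23944, -0.06638, +0.76490); u = 841.3·(-0.23944)/0.76490 + 334.7 = 71.3429, v = 897.2·(-0.06638)/0.76490 + 228.2 = 150.3340

c0=(145.79, 345.16) c1=(329.85, 284.01) c2=(264.11, 81.53) c3=(71.34, 150.33)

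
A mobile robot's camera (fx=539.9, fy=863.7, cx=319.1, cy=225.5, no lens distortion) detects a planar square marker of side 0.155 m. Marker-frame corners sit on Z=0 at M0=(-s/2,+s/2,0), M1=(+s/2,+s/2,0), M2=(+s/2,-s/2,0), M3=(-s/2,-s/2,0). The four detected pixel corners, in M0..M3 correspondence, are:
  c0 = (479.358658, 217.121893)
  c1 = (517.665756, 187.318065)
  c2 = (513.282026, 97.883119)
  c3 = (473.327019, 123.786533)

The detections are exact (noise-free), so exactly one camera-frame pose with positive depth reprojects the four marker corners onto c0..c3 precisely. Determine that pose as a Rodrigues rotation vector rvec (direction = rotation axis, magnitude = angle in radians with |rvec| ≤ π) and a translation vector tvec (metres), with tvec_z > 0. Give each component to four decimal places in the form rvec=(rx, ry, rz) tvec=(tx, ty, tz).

Intrinsics K: fx=539.9, fy=863.7, cx=319.1, cy=225.5
Marker side s = 0.155 m; corners in marker frame (Z=0):
  M0 = (-0.0775, +0.0775, 0)
  M1 = (+0.0775, +0.0775, 0)
  M2 = (+0.0775, -0.0775, 0)
  M3 = (-0.0775, -0.0775, 0)
Detected image corners:
  c0 = (479.358658, 217.121893) px
  c1 = (517.665756, 187.318065) px
  c2 = (513.282026, 97.883119) px
  c3 = (473.327019, 123.786533) px
Planar DLT: solve 8×8 A·h = b for H (H[2,2]=1):
  H  [+423.06198 +145.47462 +496.47588]
  H  [-126.04274 +624.60325 +156.95579]
  H  [+0.34421 +0.22589 +1.00000]
B = K⁻¹H; ‖b₁‖=0.714605, ‖b₂‖=0.714605; λ = 2/(‖b₁‖+‖b₂‖) = 1.399374, sign → tz>0 ⇒ λ=+1.399374
r₁ = λ·B[:,0] = (+0.81185,-0.32998,+0.48168); r₂ = λ·B[:,1] = (+0.19023,+0.92946,+0.31610)
r₃ = r₁×r₂ = (-0.55200,-0.16499,+0.81735); SVD([r₁ r₂ r₃]) → R = UVᵀ:
  R  [+0.81185 +0.19023 -0.55200]
  R  [-0.32998 +0.92946 -0.16499]
  R  [+0.48168 +0.31610 +0.81735]
t = (+0.45974, -0.11106, +1.39937) m
tr R = 2.558664; θ = arccos((tr R − 1)/2) = 0.677197 rad = 38.801°
axis k = ((R−Rᵀ)₃₂, (R−Rᵀ)₁₃, (R−Rᵀ)₂₁) / (2 sinθ) = (+0.383884, -0.824820, -0.415096)
rvec = θ·k = (+0.259965, -0.558566, -0.281102)

rvec=(0.2600, -0.5586, -0.2811) tvec=(0.4597, -0.1111, 1.3994)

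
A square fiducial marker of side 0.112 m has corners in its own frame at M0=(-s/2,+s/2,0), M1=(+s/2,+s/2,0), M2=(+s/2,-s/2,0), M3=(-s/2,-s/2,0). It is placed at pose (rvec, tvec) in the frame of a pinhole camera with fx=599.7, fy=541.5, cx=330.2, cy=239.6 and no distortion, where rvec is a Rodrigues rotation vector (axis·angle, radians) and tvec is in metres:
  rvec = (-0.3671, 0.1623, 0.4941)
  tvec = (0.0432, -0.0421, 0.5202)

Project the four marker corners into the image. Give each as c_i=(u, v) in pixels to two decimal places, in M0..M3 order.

Intrinsics K: fx=599.7, fy=541.5, cx=330.2, cy=239.6
Marker side s = 0.112 m; corners in marker frame (Z=0):
  M0 = (-0.0560, +0.0560, 0)
  M1 = (+0.0560, +0.0560, 0)
  M2 = (+0.0560, -0.0560, 0)
  M3 = (-0.0560, -0.0560, 0)
rvec = (-0.3671, 0.1623, 0.4941), |rvec| = θ = 0.63658 rad = 36.474°
Rodrigues: sinθ=0.59445, 1−cosθ=0.19587; R = I + sinθ·[k]× + (1−cosθ)·[k]×²:
    [+0.86927 -0.49020 +0.06389]
    [+0.43260 +0.81686 +0.38156]
    [-0.23923 -0.30404 +0.92213]
t = (0.0432, -0.0421, 0.5202) m
M0: Pc = R·M0+t = (-0.03293, -0.02058, +0.51657); u = 599.7·(-0.03293)/0.51657 + 330.2 = 291.9707, v = 541.5·(-0.02058)/0.51657 + 239.6 = 218.0255
M1: Pc = R·M1+t = (+0.06443, +0.02787, +0.48978); u = 599.7·(+0.06443)/0.48978 + 330.2 = 409.0879, v = 541.5·(+0.02787)/0.48978 + 239.6 = 270.4132
M2: Pc = R·M2+t = (+0.11933, -0.06362, +0.52383); u = 599.7·(+0.11933)/0.52383 + 330.2 = 466.8135, v = 541.5·(-0.06362)/0.52383 + 239.6 = 173.8352
M3: Pc = R·M3+t = (+0.02197, -0.11207, +0.55062); u = 599.7·(+0.02197)/0.55062 + 330.2 = 354.1303, v = 541.5·(-0.11207)/0.55062 + 239.6 = 129.3869

c0=(291.97, 218.03) c1=(409.09, 270.41) c2=(466.81, 173.84) c3=(354.13, 129.39)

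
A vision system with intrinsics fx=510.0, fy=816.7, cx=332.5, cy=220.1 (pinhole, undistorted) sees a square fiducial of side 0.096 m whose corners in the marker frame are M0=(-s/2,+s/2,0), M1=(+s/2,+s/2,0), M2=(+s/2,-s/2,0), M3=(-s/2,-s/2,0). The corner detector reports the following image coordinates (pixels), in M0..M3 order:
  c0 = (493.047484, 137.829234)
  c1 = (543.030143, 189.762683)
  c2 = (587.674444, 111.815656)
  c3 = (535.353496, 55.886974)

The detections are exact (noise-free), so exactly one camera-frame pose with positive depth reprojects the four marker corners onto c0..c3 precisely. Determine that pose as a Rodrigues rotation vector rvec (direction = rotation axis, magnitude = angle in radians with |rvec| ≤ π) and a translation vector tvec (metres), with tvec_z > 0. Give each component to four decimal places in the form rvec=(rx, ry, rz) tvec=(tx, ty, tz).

Intrinsics K: fx=510.0, fy=816.7, cx=332.5, cy=220.1
Marker side s = 0.096 m; corners in marker frame (Z=0):
  M0 = (-0.0480, +0.0480, 0)
  M1 = (+0.0480, +0.0480, 0)
  M2 = (+0.0480, -0.0480, 0)
  M3 = (-0.0480, -0.0480, 0)
Detected image corners:
  c0 = (493.047484, 137.829234) px
  c1 = (543.030143, 189.762683) px
  c2 = (587.674444, 111.815656) px
  c3 = (535.353496, 55.886974) px
Planar DLT: solve 8×8 A·h = b for H (H[2,2]=1):
  H  [+600.87898 -137.78713 +539.32273]
  H  [+576.88707 +904.92566 +125.10786]
  H  [+0.12670 +0.58386 +1.00000]
B = K⁻¹H; ‖b₁‖=1.291608, ‖b₂‖=1.291608; λ = 2/(‖b₁‖+‖b₂‖) = 0.774229, sign → tz>0 ⇒ λ=+0.774229
r₁ = λ·B[:,0] = (+0.84824,+0.52045,+0.09809); r₂ = λ·B[:,1] = (-0.50389,+0.73604,+0.45204)
r₃ = r₁×r₂ = (+0.16306,-0.43287,+0.88659); SVD([r₁ r₂ r₃]) → R = UVᵀ:
  R  [+0.84824 -0.50389 +0.16306]
  R  [+0.52045 +0.73604 -0.43287]
  R  [+0.09809 +0.45204 +0.88659]
t = (+0.31398, -0.09005, +0.77423) m
tr R = 2.470868; θ = arccos((tr R − 1)/2) = 0.744489 rad = 42.656°
axis k = ((R−Rᵀ)₃₂, (R−Rᵀ)₁₃, (R−Rᵀ)₂₁) / (2 sinθ) = (+0.652975, +0.047941, +0.755861)
rvec = θ·k = (+0.486133, +0.035692, +0.562731)

rvec=(0.4861, 0.0357, 0.5627) tvec=(0.3140, -0.0901, 0.7742)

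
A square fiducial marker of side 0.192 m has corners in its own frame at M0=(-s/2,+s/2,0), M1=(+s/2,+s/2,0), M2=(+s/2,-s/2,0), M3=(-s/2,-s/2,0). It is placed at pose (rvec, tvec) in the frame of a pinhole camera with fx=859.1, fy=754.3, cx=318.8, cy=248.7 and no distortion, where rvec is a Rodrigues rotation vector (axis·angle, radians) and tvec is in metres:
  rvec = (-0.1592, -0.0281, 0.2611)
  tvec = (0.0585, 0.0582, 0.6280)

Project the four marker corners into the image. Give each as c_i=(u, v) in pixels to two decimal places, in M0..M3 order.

Intrinsics K: fx=859.1, fy=754.3, cx=318.8, cy=248.7
Marker side s = 0.192 m; corners in marker frame (Z=0):
  M0 = (-0.0960, +0.0960, 0)
  M1 = (+0.0960, +0.0960, 0)
  M2 = (+0.0960, -0.0960, 0)
  M3 = (-0.0960, -0.0960, 0)
rvec = (-0.1592, -0.0281, 0.2611), |rvec| = θ = 0.30710 rad = 17.595°
Rodrigues: sinθ=0.30229, 1−cosθ=0.04678; R = I + sinθ·[k]× + (1−cosθ)·[k]×²:
    [+0.96579 -0.25480 -0.04828]
    [+0.25923 +0.95361 +0.15307]
    [+0.00704 -0.16035 +0.98704]
t = (0.0585, 0.0582, 0.6280) m
M0: Pc = R·M0+t = (-0.05868, +0.12486, +0.61193); u = 859.1·(-0.05868)/0.61193 + 318.8 = 236.4235, v = 754.3·(+0.12486)/0.61193 + 248.7 = 402.6092
M1: Pc = R·M1+t = (+0.12676, +0.17463, +0.61328); u = 859.1·(+0.12676)/0.61328 + 318.8 = 496.3617, v = 754.3·(+0.17463)/0.61328 + 248.7 = 463.4878
M2: Pc = R·M2+t = (+0.17568, -0.00846, +0.64407); u = 859.1·(+0.17568)/0.64407 + 318.8 = 553.1278, v = 754.3·(-0.00846)/0.64407 + 248.7 = 238.7923
M3: Pc = R·M3+t = (-0.00976, -0.05823, +0.64272); u = 859.1·(-0.00976)/0.64272 + 318.8 = 305.7604, v = 754.3·(-0.05823)/0.64272 + 248.7 = 180.3574

c0=(236.42, 402.61) c1=(496.36, 463.49) c2=(553.13, 238.79) c3=(305.76, 180.36)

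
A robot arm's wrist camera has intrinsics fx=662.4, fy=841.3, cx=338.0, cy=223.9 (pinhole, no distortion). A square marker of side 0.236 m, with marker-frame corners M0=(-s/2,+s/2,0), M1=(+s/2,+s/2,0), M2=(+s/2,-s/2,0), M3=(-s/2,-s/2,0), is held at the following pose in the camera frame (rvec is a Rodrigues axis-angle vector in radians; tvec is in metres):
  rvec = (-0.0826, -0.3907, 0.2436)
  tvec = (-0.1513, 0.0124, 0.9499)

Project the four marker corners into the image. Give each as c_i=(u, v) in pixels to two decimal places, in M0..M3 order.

c0=(127.88, 315.41) c1=(289.64, 358.18) c2=(325.03, 163.65) c3=(171.83, 103.99)

Intrinsics K: fx=662.4, fy=841.3, cx=338.0, cy=223.9
Marker side s = 0.236 m; corners in marker frame (Z=0):
  M0 = (-0.1180, +0.1180, 0)
  M1 = (+0.1180, +0.1180, 0)
  M2 = (+0.1180, -0.1180, 0)
  M3 = (-0.1180, -0.1180, 0)
rvec = (-0.0826, -0.3907, 0.2436), |rvec| = θ = 0.46777 rad = 26.801°
Rodrigues: sinθ=0.45090, 1−cosθ=0.10742; R = I + sinθ·[k]× + (1−cosθ)·[k]×²:
    [+0.89592 -0.21897 -0.38649]
    [+0.25066 +0.96752 +0.03289]
    [+0.36673 -0.12635 +0.92171]
t = (-0.1513, 0.0124, 0.9499) m
M0: Pc = R·M0+t = (-0.28286, +0.09699, +0.89172); u = 662.4·(-0.28286)/0.89172 + 338.0 = 127.8831, v = 841.3·(+0.09699)/0.89172 + 223.9 = 315.4058
M1: Pc = R·M1+t = (-0.07142, +0.15614, +0.97827); u = 662.4·(-0.07142)/0.97827 + 338.0 = 289.6408, v = 841.3·(+0.15614)/0.97827 + 223.9 = 358.1830
M2: Pc = R·M2+t = (-0.01974, -0.07219, +1.00808); u = 662.4·(-0.01974)/1.00808 + 338.0 = 325.0274, v = 841.3·(-0.07219)/1.00808 + 223.9 = 163.6539
M3: Pc = R·M3+t = (-0.23118, -0.13134, +0.92153); u = 662.4·(-0.23118)/0.92153 + 338.0 = 171.8271, v = 841.3·(-0.13134)/0.92153 + 223.9 = 103.9912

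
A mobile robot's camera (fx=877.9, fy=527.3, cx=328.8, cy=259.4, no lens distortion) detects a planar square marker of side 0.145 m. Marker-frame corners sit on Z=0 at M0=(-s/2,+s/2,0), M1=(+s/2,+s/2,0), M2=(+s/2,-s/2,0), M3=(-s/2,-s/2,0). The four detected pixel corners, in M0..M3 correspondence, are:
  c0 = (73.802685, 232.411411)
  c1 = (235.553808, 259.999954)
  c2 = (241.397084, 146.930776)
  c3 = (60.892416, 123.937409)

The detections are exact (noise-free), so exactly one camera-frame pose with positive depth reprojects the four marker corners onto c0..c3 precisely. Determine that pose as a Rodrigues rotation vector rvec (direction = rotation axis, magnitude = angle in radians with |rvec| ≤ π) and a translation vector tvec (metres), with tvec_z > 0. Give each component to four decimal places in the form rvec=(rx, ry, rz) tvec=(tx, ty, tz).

rvec=(0.4938, 0.3628, 0.1775) tvec=(-0.1309, -0.0804, 0.6430)

Intrinsics K: fx=877.9, fy=527.3, cx=328.8, cy=259.4
Marker side s = 0.145 m; corners in marker frame (Z=0):
  M0 = (-0.0725, +0.0725, 0)
  M1 = (+0.0725, +0.0725, 0)
  M2 = (+0.0725, -0.0725, 0)
  M3 = (-0.0725, -0.0725, 0)
Detected image corners:
  c0 = (73.802685, 232.411411) px
  c1 = (235.553808, 259.999954) px
  c2 = (241.397084, 146.930776) px
  c3 = (60.892416, 123.937409) px
Planar DLT: solve 8×8 A·h = b for H (H[2,2]=1):
  H  [+1106.13956 +143.55166 +150.15087]
  H  [+87.36573 +909.44587 +193.47042]
  H  [-0.46082 +0.76529 +1.00000]
B = K⁻¹H; ‖b₁‖=1.555182, ‖b₂‖=1.555182; λ = 2/(‖b₁‖+‖b₂‖) = 0.643012, sign → tz>0 ⇒ λ=+0.643012
r₁ = λ·B[:,0] = (+0.92116,+0.25231,-0.29631); r₂ = λ·B[:,1] = (-0.07916,+0.86694,+0.49209)
r₃ = r₁×r₂ = (+0.38104,-0.42984,+0.81856); SVD([r₁ r₂ r₃]) → R = UVᵀ:
  R  [+0.92116 -0.07916 +0.38104]
  R  [+0.25231 +0.86694 -0.42984]
  R  [-0.29631 +0.49209 +0.81856]
t = (-0.13085, -0.08040, +0.64301) m
tr R = 2.606660; θ = arccos((tr R − 1)/2) = 0.637930 rad = 36.551°
axis k = ((R−Rᵀ)₃₂, (R−Rᵀ)₁₃, (R−Rᵀ)₂₁) / (2 sinθ) = (+0.774040, +0.568696, +0.278293)
rvec = θ·k = (+0.493783, +0.362789, +0.177532)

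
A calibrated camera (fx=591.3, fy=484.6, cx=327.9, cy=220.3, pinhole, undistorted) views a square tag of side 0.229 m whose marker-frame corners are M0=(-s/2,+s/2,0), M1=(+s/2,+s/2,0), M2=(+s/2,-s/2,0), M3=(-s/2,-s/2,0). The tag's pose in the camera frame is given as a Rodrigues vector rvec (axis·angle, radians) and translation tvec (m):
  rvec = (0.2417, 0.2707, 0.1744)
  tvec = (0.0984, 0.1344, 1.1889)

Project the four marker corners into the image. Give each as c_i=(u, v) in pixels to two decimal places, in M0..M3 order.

Intrinsics K: fx=591.3, fy=484.6, cx=327.9, cy=220.3
Marker side s = 0.229 m; corners in marker frame (Z=0):
  M0 = (-0.1145, +0.1145, 0)
  M1 = (+0.1145, +0.1145, 0)
  M2 = (+0.1145, -0.1145, 0)
  M3 = (-0.1145, -0.1145, 0)
rvec = (0.2417, 0.2707, 0.1744), |rvec| = θ = 0.40263 rad = 23.069°
Rodrigues: sinθ=0.39184, 1−cosθ=0.07997; R = I + sinθ·[k]× + (1−cosθ)·[k]×²:
    [+0.94885 -0.13745 +0.28424]
    [+0.20200 +0.95618 -0.21193]
    [-0.24265 +0.25851 +0.93504]
t = (0.0984, 0.1344, 1.1889) m
M0: Pc = R·M0+t = (-0.02598, +0.22075, +1.24628); u = 591.3·(-0.02598)/1.24628 + 327.9 = 315.5731, v = 484.6·(+0.22075)/1.24628 + 220.3 = 306.1370
M1: Pc = R·M1+t = (+0.19131, +0.26701, +1.19072); u = 591.3·(+0.19131)/1.19072 + 327.9 = 422.9006, v = 484.6·(+0.26701)/1.19072 + 220.3 = 328.9690
M2: Pc = R·M2+t = (+0.22278, +0.04805, +1.13152); u = 591.3·(+0.22278)/1.13152 + 327.9 = 444.3195, v = 484.6·(+0.04805)/1.13152 + 220.3 = 240.8771
M3: Pc = R·M3+t = (+0.00549, +0.00179, +1.18708); u = 591.3·(+0.00549)/1.18708 + 327.9 = 330.6371, v = 484.6·(+0.00179)/1.18708 + 220.3 = 221.0301

c0=(315.57, 306.14) c1=(422.90, 328.97) c2=(444.32, 240.88) c3=(330.64, 221.03)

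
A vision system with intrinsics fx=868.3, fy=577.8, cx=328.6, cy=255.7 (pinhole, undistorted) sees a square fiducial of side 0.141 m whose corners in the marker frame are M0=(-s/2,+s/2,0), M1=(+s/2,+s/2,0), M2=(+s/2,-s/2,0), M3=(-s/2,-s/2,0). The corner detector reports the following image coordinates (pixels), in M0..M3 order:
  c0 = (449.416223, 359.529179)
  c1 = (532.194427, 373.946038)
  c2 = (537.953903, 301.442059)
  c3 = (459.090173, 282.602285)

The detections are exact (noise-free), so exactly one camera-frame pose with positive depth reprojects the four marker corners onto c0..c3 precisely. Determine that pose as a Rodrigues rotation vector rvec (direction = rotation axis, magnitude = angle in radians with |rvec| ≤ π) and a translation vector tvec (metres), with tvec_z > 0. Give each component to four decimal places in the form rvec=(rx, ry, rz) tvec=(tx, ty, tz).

Intrinsics K: fx=868.3, fy=577.8, cx=328.6, cy=255.7
Marker side s = 0.141 m; corners in marker frame (Z=0):
  M0 = (-0.0705, +0.0705, 0)
  M1 = (+0.0705, +0.0705, 0)
  M2 = (+0.0705, -0.0705, 0)
  M3 = (-0.0705, -0.0705, 0)
Detected image corners:
  c0 = (449.416223, 359.529179) px
  c1 = (532.194427, 373.946038) px
  c2 = (537.953903, 301.442059) px
  c3 = (459.090173, 282.602285) px
Planar DLT: solve 8×8 A·h = b for H (H[2,2]=1):
  H  [+813.29315 -201.21945 +496.12896]
  H  [+278.32448 +431.49930 +328.88224]
  H  [+0.48596 -0.29710 +1.00000]
B = K⁻¹H; ‖b₁‖=0.934813, ‖b₂‖=0.934813; λ = 2/(‖b₁‖+‖b₂‖) = 1.069733, sign → tz>0 ⇒ λ=+1.069733
r₁ = λ·B[:,0] = (+0.80523,+0.28523,+0.51984); r₂ = λ·B[:,1] = (-0.12762,+0.93952,-0.31782)
r₃ = r₁×r₂ = (-0.57906,+0.18958,+0.79294); SVD([r₁ r₂ r₃]) → R = UVᵀ:
  R  [+0.80523 -0.12762 -0.57906]
  R  [+0.28523 +0.93952 +0.18958]
  R  [+0.51984 -0.31782 +0.79294]
t = (+0.20639, +0.13549, +1.06973) m
tr R = 2.537695; θ = arccos((tr R − 1)/2) = 0.693760 rad = 39.749°
axis k = ((R−Rᵀ)₃₂, (R−Rᵀ)₁₃, (R−Rᵀ)₂₁) / (2 sinθ) = (-0.396757, -0.859281, +0.322831)
rvec = θ·k = (-0.275254, -0.596134, +0.223967)

rvec=(-0.2753, -0.5961, 0.2240) tvec=(0.2064, 0.1355, 1.0697)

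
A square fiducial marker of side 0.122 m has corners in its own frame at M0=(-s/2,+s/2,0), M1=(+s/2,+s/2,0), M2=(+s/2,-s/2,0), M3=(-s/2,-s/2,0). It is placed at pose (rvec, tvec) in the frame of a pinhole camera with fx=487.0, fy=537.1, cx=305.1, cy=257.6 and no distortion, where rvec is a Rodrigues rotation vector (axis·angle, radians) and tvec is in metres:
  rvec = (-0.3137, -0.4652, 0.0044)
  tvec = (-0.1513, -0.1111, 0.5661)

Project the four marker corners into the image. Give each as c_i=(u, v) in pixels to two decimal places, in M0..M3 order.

Intrinsics K: fx=487.0, fy=537.1, cx=305.1, cy=257.6
Marker side s = 0.122 m; corners in marker frame (Z=0):
  M0 = (-0.0610, +0.0610, 0)
  M1 = (+0.0610, +0.0610, 0)
  M2 = (+0.0610, -0.0610, 0)
  M3 = (-0.0610, -0.0610, 0)
rvec = (-0.3137, -0.4652, 0.0044), |rvec| = θ = 0.56110 rad = 32.149°
Rodrigues: sinθ=0.53212, 1−cosθ=0.15333; R = I + sinθ·[k]× + (1−cosθ)·[k]×²:
    [+0.89459 +0.06690 -0.44184]
    [+0.07524 +0.95206 +0.29650]
    [+0.44050 -0.29849 +0.84668]
t = (-0.1513, -0.1111, 0.5661) m
M0: Pc = R·M0+t = (-0.20179, -0.05761, +0.52102); u = 487.0·(-0.20179)/0.52102 + 305.1 = 116.4870, v = 537.1·(-0.05761)/0.52102 + 257.6 = 198.2080
M1: Pc = R·M1+t = (-0.09265, -0.04843, +0.57476); u = 487.0·(-0.09265)/0.57476 + 305.1 = 226.5980, v = 537.1·(-0.04843)/0.57476 + 257.6 = 212.3396
M2: Pc = R·M2+t = (-0.10081, -0.16459, +0.61118); u = 487.0·(-0.10081)/0.61118 + 305.1 = 224.7720, v = 537.1·(-0.16459)/0.61118 + 257.6 = 112.9628
M3: Pc = R·M3+t = (-0.20995, -0.17377, +0.55744); u = 487.0·(-0.20995)/0.55744 + 305.1 = 121.6782, v = 537.1·(-0.17377)/0.55744 + 257.6 = 90.1739

c0=(116.49, 198.21) c1=(226.60, 212.34) c2=(224.77, 112.96) c3=(121.68, 90.17)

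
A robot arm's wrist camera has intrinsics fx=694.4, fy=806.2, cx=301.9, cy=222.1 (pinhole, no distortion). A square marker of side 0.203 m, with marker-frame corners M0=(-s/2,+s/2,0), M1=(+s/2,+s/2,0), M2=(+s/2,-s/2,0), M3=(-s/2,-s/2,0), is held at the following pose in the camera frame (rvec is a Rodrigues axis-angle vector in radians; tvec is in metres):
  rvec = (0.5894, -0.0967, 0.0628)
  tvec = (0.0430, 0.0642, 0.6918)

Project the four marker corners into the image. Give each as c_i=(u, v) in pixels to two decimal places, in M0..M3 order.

c0=(239.08, 381.00) c1=(425.47, 383.15) c2=(465.77, 201.15) c3=(247.39, 192.17)

Intrinsics K: fx=694.4, fy=806.2, cx=301.9, cy=222.1
Marker side s = 0.203 m; corners in marker frame (Z=0):
  M0 = (-0.1015, +0.1015, 0)
  M1 = (+0.1015, +0.1015, 0)
  M2 = (+0.1015, -0.1015, 0)
  M3 = (-0.1015, -0.1015, 0)
rvec = (0.5894, -0.0967, 0.0628), |rvec| = θ = 0.60057 rad = 34.410°
Rodrigues: sinθ=0.56511, 1−cosθ=0.17499; R = I + sinθ·[k]× + (1−cosθ)·[k]×²:
    [+0.99355 -0.08674 -0.07303]
    [+0.03144 +0.82955 -0.55755]
    [+0.10895 +0.55166 +0.82693]
t = (0.0430, 0.0642, 0.6918) m
M0: Pc = R·M0+t = (-0.06665, +0.14521, +0.73673); u = 694.4·(-0.06665)/0.73673 + 301.9 = 239.0801, v = 806.2·(+0.14521)/0.73673 + 222.1 = 380.9993
M1: Pc = R·M1+t = (+0.13504, +0.15159, +0.75885); u = 694.4·(+0.13504)/0.75885 + 301.9 = 425.4715, v = 806.2·(+0.15159)/0.75885 + 222.1 = 383.1490
M2: Pc = R·M2+t = (+0.15265, -0.01681, +0.64687); u = 694.4·(+0.15265)/0.64687 + 301.9 = 465.7672, v = 806.2·(-0.01681)/0.64687 + 222.1 = 201.1520
M3: Pc = R·M3+t = (-0.04904, -0.02319, +0.62475); u = 694.4·(-0.04904)/0.62475 + 301.9 = 247.3917, v = 806.2·(-0.02319)/0.62475 + 222.1 = 192.1741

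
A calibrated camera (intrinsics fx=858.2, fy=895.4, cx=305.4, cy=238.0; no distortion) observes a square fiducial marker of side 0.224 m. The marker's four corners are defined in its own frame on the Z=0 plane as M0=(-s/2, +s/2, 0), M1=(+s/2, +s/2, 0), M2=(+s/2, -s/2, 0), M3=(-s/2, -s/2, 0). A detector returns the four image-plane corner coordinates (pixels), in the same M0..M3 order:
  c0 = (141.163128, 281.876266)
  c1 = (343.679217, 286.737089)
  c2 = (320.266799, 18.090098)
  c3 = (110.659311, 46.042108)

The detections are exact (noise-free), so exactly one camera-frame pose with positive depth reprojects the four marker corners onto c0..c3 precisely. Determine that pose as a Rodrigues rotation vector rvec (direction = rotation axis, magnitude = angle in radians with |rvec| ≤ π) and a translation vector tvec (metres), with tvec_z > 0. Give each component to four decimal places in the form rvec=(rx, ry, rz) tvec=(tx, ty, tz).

rvec=(0.2020, 0.4681, -0.0522) tvec=(-0.0765, -0.0676, 0.7944)

Intrinsics K: fx=858.2, fy=895.4, cx=305.4, cy=238.0
Marker side s = 0.224 m; corners in marker frame (Z=0):
  M0 = (-0.1120, +0.1120, 0)
  M1 = (+0.1120, +0.1120, 0)
  M2 = (+0.1120, -0.1120, 0)
  M3 = (-0.1120, -0.1120, 0)
Detected image corners:
  c0 = (141.163128, 281.876266) px
  c1 = (343.679217, 286.737089) px
  c2 = (320.266799, 18.090098) px
  c3 = (110.659311, 46.042108) px
Planar DLT: solve 8×8 A·h = b for H (H[2,2]=1):
  H  [+788.95031 +173.61406 +222.70582]
  H  [-139.88287 +1157.50060 +161.77914]
  H  [-0.57029 +0.22824 +1.00000]
B = K⁻¹H; ‖b₁‖=1.258851, ‖b₂‖=1.258851; λ = 2/(‖b₁‖+‖b₂‖) = 0.794375, sign → tz>0 ⇒ λ=+0.794375
r₁ = λ·B[:,0] = (+0.89149,-0.00368,-0.45303); r₂ = λ·B[:,1] = (+0.09618,+0.97871,+0.18131)
r₃ = r₁×r₂ = (+0.44271,-0.20521,+0.87287); SVD([r₁ r₂ r₃]) → R = UVᵀ:
  R  [+0.89149 +0.09618 +0.44271]
  R  [-0.00368 +0.97871 -0.20521]
  R  [-0.45303 +0.18131 +0.87287]
t = (-0.07654, -0.06762, +0.79438) m
tr R = 2.743067; θ = arccos((tr R − 1)/2) = 0.512475 rad = 29.363°
axis k = ((R−Rᵀ)₃₂, (R−Rᵀ)₁₃, (R−Rᵀ)₂₁) / (2 sinθ) = (+0.394137, +0.913393, -0.101834)
rvec = θ·k = (+0.201985, +0.468091, -0.052188)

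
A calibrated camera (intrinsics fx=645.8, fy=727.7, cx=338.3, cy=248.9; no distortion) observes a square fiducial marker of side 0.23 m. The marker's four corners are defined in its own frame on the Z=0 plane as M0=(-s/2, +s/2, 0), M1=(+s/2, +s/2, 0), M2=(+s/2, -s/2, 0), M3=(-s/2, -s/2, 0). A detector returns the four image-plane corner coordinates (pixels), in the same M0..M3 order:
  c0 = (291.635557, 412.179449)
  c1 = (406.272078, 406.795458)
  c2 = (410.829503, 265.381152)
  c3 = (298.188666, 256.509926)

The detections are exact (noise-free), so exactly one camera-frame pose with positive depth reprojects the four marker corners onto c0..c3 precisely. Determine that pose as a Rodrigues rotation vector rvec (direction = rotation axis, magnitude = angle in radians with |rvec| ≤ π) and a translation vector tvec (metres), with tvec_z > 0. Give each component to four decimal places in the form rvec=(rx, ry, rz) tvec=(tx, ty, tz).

Intrinsics K: fx=645.8, fy=727.7, cx=338.3, cy=248.9
Marker side s = 0.23 m; corners in marker frame (Z=0):
  M0 = (-0.1150, +0.1150, 0)
  M1 = (+0.1150, +0.1150, 0)
  M2 = (+0.1150, -0.1150, 0)
  M3 = (-0.1150, -0.1150, 0)
Detected image corners:
  c0 = (291.635557, 412.179449) px
  c1 = (406.272078, 406.795458) px
  c2 = (410.829503, 265.381152) px
  c3 = (298.188666, 256.509926) px
Planar DLT: solve 8×8 A·h = b for H (H[2,2]=1):
  H  [+641.04437 -43.61559 +354.48001]
  H  [+147.86960 +625.59792 +334.78073]
  H  [+0.41791 -0.05593 +1.00000]
B = K⁻¹H; ‖b₁‖=0.881428, ‖b₂‖=0.881428; λ = 2/(‖b₁‖+‖b₂‖) = 1.134522, sign → tz>0 ⇒ λ=+1.134522
r₁ = λ·B[:,0] = (+0.87780,+0.06837,+0.47412); r₂ = λ·B[:,1] = (-0.04339,+0.99704,-0.06345)
r₃ = r₁×r₂ = (-0.47706,+0.03513,+0.87817); SVD([r₁ r₂ r₃]) → R = UVᵀ:
  R  [+0.87780 -0.04339 -0.47706]
  R  [+0.06837 +0.99704 +0.03513]
  R  [+0.47412 -0.06345 +0.87817]
t = (+0.02842, +0.13389, +1.13452) m
tr R = 2.753009; θ = arccos((tr R − 1)/2) = 0.502244 rad = 28.776°
axis k = ((R−Rᵀ)₃₂, (R−Rᵀ)₁₃, (R−Rᵀ)₂₁) / (2 sinθ) = (-0.102384, -0.987950, +0.116073)
rvec = θ·k = (-0.051422, -0.496192, +0.058297)

rvec=(-0.0514, -0.4962, 0.0583) tvec=(0.0284, 0.1339, 1.1345)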